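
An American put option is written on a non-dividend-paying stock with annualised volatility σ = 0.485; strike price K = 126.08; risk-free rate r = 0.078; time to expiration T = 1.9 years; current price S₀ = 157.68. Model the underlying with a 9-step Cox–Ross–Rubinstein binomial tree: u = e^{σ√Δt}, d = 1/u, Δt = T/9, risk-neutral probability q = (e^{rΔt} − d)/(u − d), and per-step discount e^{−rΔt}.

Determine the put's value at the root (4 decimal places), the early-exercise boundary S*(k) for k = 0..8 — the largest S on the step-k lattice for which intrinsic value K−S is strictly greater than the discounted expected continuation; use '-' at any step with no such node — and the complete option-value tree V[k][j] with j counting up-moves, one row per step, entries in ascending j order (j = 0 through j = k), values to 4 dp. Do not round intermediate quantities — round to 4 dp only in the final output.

price = 16.2307
boundary = - - - - 64.6636 80.8052 64.6636 80.8052 100.9761
tree:
16.2307
23.6987 8.7473
33.6557 13.7924 3.6155
46.2930 21.2060 6.2835 0.8667
61.4164 31.6016 10.7413 1.6992 0.0000
74.3335 45.2748 17.9654 3.3314 0.0000 0.0000
84.6703 61.4164 29.1575 6.5312 0.0000 0.0000 0.0000
92.9423 74.3335 45.2748 12.8047 0.0000 0.0000 0.0000 0.0000
99.5618 84.6703 61.4164 25.1039 0.0000 0.0000 0.0000 0.0000 0.0000
104.8591 92.9423 74.3335 45.2748 0.0000 0.0000 0.0000 0.0000 0.0000 0.0000

params: Δt=0.21111 u=1.24962 d=0.80024 q=0.48147 e^(-rΔt)=0.98367
t_9 payoffs: 104.8591 92.9423 74.3335 45.2748 0.0000 0.0000 0.0000 0.0000 0.0000 0.0000
t_8: node(8,0) S=26.5182 payoff=99.5618 vs cont=97.5027 → 99.5618 [stop]  node(8,1) S=41.4097 payoff=84.6703 vs cont=82.6112 → 84.6703 [stop]  node(8,2) S=64.6636 payoff=61.4164 vs cont=59.3572 → 61.4164 [stop]  node(8,3) S=100.9761 payoff=25.1039 vs cont=23.0931 → 25.1039 [stop]  node(8,4) S=157.6800 payoff=0.0000 vs cont=0.0000 → 0.0000 [wait]  node(8,5) S=246.2265 payoff=0.0000 vs cont=0.0000 → 0.0000 [wait]  node(8,6) S=384.4971 payoff=0.0000 vs cont=0.0000 → 0.0000 [wait]  node(8,7) S=600.4146 payoff=0.0000 vs cont=0.0000 → 0.0000 [wait]  node(8,8) S=937.5824 payoff=0.0000 vs cont=0.0000 → 0.0000 [wait]  ⇒ S*(8)=100.9761
t_7: node(7,0) S=33.1377 payoff=92.9423 vs cont=90.8831 → 92.9423 [stop]  node(7,1) S=51.7465 payoff=74.3335 vs cont=72.2744 → 74.3335 [stop]  node(7,2) S=80.8052 payoff=45.2748 vs cont=43.2157 → 45.2748 [stop]  node(7,3) S=126.1820 payoff=0.0000 vs cont=12.8047 → 12.8047 [wait]  node(7,4) S=197.0406 payoff=0.0000 vs cont=0.0000 → 0.0000 [wait]  node(7,5) S=307.6904 payoff=0.0000 vs cont=0.0000 → 0.0000 [wait]  node(7,6) S=480.4765 payoff=0.0000 vs cont=0.0000 → 0.0000 [wait]  node(7,7) S=750.2920 payoff=0.0000 vs cont=0.0000 → 0.0000 [wait]  ⇒ S*(7)=80.8052
t_6: node(6,0) S=41.4097 payoff=84.6703 vs cont=82.6112 → 84.6703 [stop]  node(6,1) S=64.6636 payoff=61.4164 vs cont=59.3572 → 61.4164 [stop]  node(6,2) S=100.9761 payoff=25.1039 vs cont=29.1575 → 29.1575 [wait]  node(6,3) S=157.6800 payoff=0.0000 vs cont=6.5312 → 6.5312 [wait]  node(6,4) S=246.2265 payoff=0.0000 vs cont=0.0000 → 0.0000 [wait]  node(6,5) S=384.4971 payoff=0.0000 vs cont=0.0000 → 0.0000 [wait]  node(6,6) S=600.4146 payoff=0.0000 vs cont=0.0000 → 0.0000 [wait]  ⇒ S*(6)=64.6636
t_5: node(5,0) S=51.7465 payoff=74.3335 vs cont=72.2744 → 74.3335 [stop]  node(5,1) S=80.8052 payoff=45.2748 vs cont=45.1354 → 45.2748 [stop]  node(5,2) S=126.1820 payoff=0.0000 vs cont=17.9654 → 17.9654 [wait]  node(5,3) S=197.0406 payoff=0.0000 vs cont=3.3314 → 3.3314 [wait]  node(5,4) S=307.6904 payoff=0.0000 vs cont=0.0000 → 0.0000 [wait]  node(5,5) S=480.4765 payoff=0.0000 vs cont=0.0000 → 0.0000 [wait]  ⇒ S*(5)=80.8052
t_4: node(4,0) S=64.6636 payoff=61.4164 vs cont=59.3572 → 61.4164 [stop]  node(4,1) S=100.9761 payoff=25.1039 vs cont=31.6016 → 31.6016 [wait]  node(4,2) S=157.6800 payoff=0.0000 vs cont=10.7413 → 10.7413 [wait]  node(4,3) S=246.2265 payoff=0.0000 vs cont=1.6992 → 1.6992 [wait]  node(4,4) S=384.4971 payoff=0.0000 vs cont=0.0000 → 0.0000 [wait]  ⇒ S*(4)=64.6636
t_3: node(3,0) S=80.8052 payoff=45.2748 vs cont=46.2930 → 46.2930 [wait]  node(3,1) S=126.1820 payoff=0.0000 vs cont=21.2060 → 21.2060 [wait]  node(3,2) S=197.0406 payoff=0.0000 vs cont=6.2835 → 6.2835 [wait]  node(3,3) S=307.6904 payoff=0.0000 vs cont=0.8667 → 0.8667 [wait]  ⇒ S*(3)=-
t_2: node(2,0) S=100.9761 payoff=25.1039 vs cont=33.6557 → 33.6557 [wait]  node(2,1) S=157.6800 payoff=0.0000 vs cont=13.7924 → 13.7924 [wait]  node(2,2) S=246.2265 payoff=0.0000 vs cont=3.6155 → 3.6155 [wait]  ⇒ S*(2)=-
t_1: node(1,0) S=126.1820 payoff=0.0000 vs cont=23.6987 → 23.6987 [wait]  node(1,1) S=197.0406 payoff=0.0000 vs cont=8.7473 → 8.7473 [wait]  ⇒ S*(1)=-
t_0: node(0,0) S=157.6800 payoff=0.0000 vs cont=16.2307 → 16.2307 [wait]  ⇒ S*(0)=-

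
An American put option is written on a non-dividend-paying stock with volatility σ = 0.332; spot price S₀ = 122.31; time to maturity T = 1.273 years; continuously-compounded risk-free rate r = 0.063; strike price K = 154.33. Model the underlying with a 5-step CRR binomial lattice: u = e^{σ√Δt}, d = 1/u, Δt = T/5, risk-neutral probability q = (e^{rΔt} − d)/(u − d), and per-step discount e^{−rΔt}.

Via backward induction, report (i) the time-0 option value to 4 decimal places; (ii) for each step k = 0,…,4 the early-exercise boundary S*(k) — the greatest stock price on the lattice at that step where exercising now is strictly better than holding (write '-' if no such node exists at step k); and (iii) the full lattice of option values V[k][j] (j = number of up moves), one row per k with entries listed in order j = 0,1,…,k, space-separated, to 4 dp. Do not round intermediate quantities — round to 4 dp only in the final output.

price = 35.3131
boundary = - 103.4448 87.4895 103.4448 122.3100
tree:
35.3131
50.8852 21.2535
66.8405 33.6472 9.8448
80.3350 50.8852 17.9098 2.2935
91.7480 66.8405 32.0200 4.7201 0.0000
101.4007 80.3350 50.8852 9.7144 0.0000 0.0000

Δt=0.25460, u=1.18237, d=0.84576, q=0.50625, disc=e^(-rΔt)=0.98409
k=5 terminal: V=max(K-S,0) → 101.4007 80.3350 50.8852 9.7144 0.0000 0.0000
k=4: j=0 S=62.5820 intr=91.7480 cont=89.2923 V=91.7480[EX]; j=1 S=87.4895 intr=66.8405 cont=64.3849 V=66.8405[EX]; j=2 S=122.3100 intr=32.0200 cont=29.5643 V=32.0200[EX]; j=3 S=170.9890 intr=0.0000 cont=4.7201 V=4.7201[hold]; j=4 S=239.0421 intr=0.0000 cont=0.0000 V=0.0000[hold]  S*(4)=122.3100
k=3: j=0 S=73.9950 intr=80.3350 cont=77.8793 V=80.3350[EX]; j=1 S=103.4448 intr=50.8852 cont=48.4295 V=50.8852[EX]; j=2 S=144.6156 intr=9.7144 cont=17.9098 V=17.9098[hold]; j=3 S=202.1721 intr=0.0000 cont=2.2935 V=2.2935[hold]  S*(3)=103.4448
k=2: j=0 S=87.4895 intr=66.8405 cont=64.3849 V=66.8405[EX]; j=1 S=122.3100 intr=32.0200 cont=33.6472 V=33.6472[hold]; j=2 S=170.9890 intr=0.0000 cont=9.8448 V=9.8448[hold]  S*(2)=87.4895
k=1: j=0 S=103.4448 intr=50.8852 cont=49.2402 V=50.8852[EX]; j=1 S=144.6156 intr=9.7144 cont=21.2535 V=21.2535[hold]  S*(1)=103.4448
k=0: j=0 S=122.3100 intr=32.0200 cont=35.3131 V=35.3131[hold]  S*(0)=-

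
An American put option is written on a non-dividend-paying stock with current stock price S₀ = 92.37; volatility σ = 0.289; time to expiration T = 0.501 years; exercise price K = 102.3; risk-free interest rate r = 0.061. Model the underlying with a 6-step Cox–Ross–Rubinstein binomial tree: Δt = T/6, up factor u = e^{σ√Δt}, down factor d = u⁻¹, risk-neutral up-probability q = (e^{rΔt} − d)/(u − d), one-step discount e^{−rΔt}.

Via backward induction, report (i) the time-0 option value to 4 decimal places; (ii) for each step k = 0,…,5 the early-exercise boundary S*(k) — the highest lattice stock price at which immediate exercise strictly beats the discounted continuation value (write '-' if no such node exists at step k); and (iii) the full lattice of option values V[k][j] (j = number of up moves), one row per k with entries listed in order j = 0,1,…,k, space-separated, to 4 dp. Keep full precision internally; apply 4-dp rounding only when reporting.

price = 12.5316
boundary = - - 78.1618 84.9694 78.1618 84.9694
tree:
12.5316
17.7394 7.6471
24.1382 11.7612 3.7658
30.4004 17.3306 6.5211 1.1528
36.1609 24.1382 10.9109 2.3632 0.0000
41.4599 30.4004 17.3306 4.8442 0.0000 0.0000
46.3343 36.1609 24.1382 9.9300 0.0000 0.0000 0.0000

Δt=0.08350, u=1.08710, d=0.91988, q=0.50967, disc=e^(-rΔt)=0.99492
k=6 terminal: V=max(K-S,0) → 46.3343 36.1609 24.1382 9.9300 0.0000 0.0000 0.0000
k=5: j=0 S=60.8401 intr=41.4599 cont=40.9401 V=41.4599[EX]; j=1 S=71.8996 intr=30.4004 cont=29.8807 V=30.4004[EX]; j=2 S=84.9694 intr=17.3306 cont=16.8108 V=17.3306[EX]; j=3 S=100.4151 intr=1.8849 cont=4.8442 V=4.8442[hold]; j=4 S=118.6685 intr=0.0000 cont=0.0000 V=0.0000[hold]; j=5 S=140.2399 intr=0.0000 cont=0.0000 V=0.0000[hold]  S*(5)=84.9694
k=4: j=0 S=66.1391 intr=36.1609 cont=35.6411 V=36.1609[EX]; j=1 S=78.1618 intr=24.1382 cont=23.6184 V=24.1382[EX]; j=2 S=92.3700 intr=9.9300 cont=10.9109 V=10.9109[hold]; j=3 S=109.1609 intr=0.0000 cont=2.3632 V=2.3632[hold]; j=4 S=129.0041 intr=0.0000 cont=0.0000 V=0.0000[hold]  S*(4)=78.1618
k=3: j=0 S=71.8996 intr=30.4004 cont=29.8807 V=30.4004[EX]; j=1 S=84.9694 intr=17.3306 cont=17.3082 V=17.3306[EX]; j=2 S=100.4151 intr=1.8849 cont=6.5211 V=6.5211[hold]; j=3 S=118.6685 intr=0.0000 cont=1.1528 V=1.1528[hold]  S*(3)=84.9694
k=2: j=0 S=78.1618 intr=24.1382 cont=23.6184 V=24.1382[EX]; j=1 S=92.3700 intr=9.9300 cont=11.7612 V=11.7612[hold]; j=2 S=109.1609 intr=0.0000 cont=3.7658 V=3.7658[hold]  S*(2)=78.1618
k=1: j=0 S=84.9694 intr=17.3306 cont=17.7394 V=17.7394[hold]; j=1 S=100.4151 intr=1.8849 cont=7.6471 V=7.6471[hold]  S*(1)=-
k=0: j=0 S=92.3700 intr=9.9300 cont=12.5316 V=12.5316[hold]  S*(0)=-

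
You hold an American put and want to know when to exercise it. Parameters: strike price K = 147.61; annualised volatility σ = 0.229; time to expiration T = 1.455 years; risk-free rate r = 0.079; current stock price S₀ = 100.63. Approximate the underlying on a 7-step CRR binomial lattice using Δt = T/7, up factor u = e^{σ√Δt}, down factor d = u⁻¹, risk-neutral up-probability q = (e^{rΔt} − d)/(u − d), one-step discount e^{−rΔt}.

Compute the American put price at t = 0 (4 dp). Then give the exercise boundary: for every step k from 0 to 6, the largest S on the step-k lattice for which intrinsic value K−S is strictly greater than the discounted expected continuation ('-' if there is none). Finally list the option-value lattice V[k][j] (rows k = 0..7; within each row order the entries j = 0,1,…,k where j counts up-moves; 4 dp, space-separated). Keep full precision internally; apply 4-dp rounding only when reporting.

params: Δt=0.20786 u=1.11005 d=0.90086 q=0.55307 e^(-rΔt)=0.98371
t_7 payoffs: 99.1557 87.9042 74.0400 56.9563 35.9058 9.9670 0.0000 0.0000
t_6: node(6,0) S=53.7866 payoff=93.8234 vs cont=91.4193 → 93.8234 [stop]  node(6,1) S=66.2764 payoff=81.3336 vs cont=78.9295 → 81.3336 [stop]  node(6,2) S=81.6663 payoff=65.9437 vs cont=63.5396 → 65.9437 [stop]  node(6,3) S=100.6300 payoff=46.9800 vs cont=44.5759 → 46.9800 [stop]  node(6,4) S=123.9972 payoff=23.6128 vs cont=21.2088 → 23.6128 [stop]  node(6,5) S=152.7904 payoff=0.0000 vs cont=4.3820 → 4.3820 [wait]  node(6,6) S=188.2697 payoff=0.0000 vs cont=0.0000 → 0.0000 [wait]  ⇒ S*(6)=123.9972
t_5: node(5,0) S=59.7058 payoff=87.9042 vs cont=85.5001 → 87.9042 [stop]  node(5,1) S=73.5700 payoff=74.0400 vs cont=71.6359 → 74.0400 [stop]  node(5,2) S=90.6537 payoff=56.9563 vs cont=54.5523 → 56.9563 [stop]  node(5,3) S=111.7042 payoff=35.9058 vs cont=33.5017 → 35.9058 [stop]  node(5,4) S=137.6430 payoff=9.9670 vs cont=12.7655 → 12.7655 [wait]  node(5,5) S=169.6049 payoff=0.0000 vs cont=1.9266 → 1.9266 [wait]  ⇒ S*(5)=111.7042
t_4: node(4,0) S=66.2764 payoff=81.3336 vs cont=78.9295 → 81.3336 [stop]  node(4,1) S=81.6663 payoff=65.9437 vs cont=63.5396 → 65.9437 [stop]  node(4,2) S=100.6300 payoff=46.9800 vs cont=44.5759 → 46.9800 [stop]  node(4,3) S=123.9972 payoff=23.6128 vs cont=22.7313 → 23.6128 [stop]  node(4,4) S=152.7904 payoff=0.0000 vs cont=6.6606 → 6.6606 [wait]  ⇒ S*(4)=123.9972
t_3: node(3,0) S=73.5700 payoff=74.0400 vs cont=71.6359 → 74.0400 [stop]  node(3,1) S=90.6537 payoff=56.9563 vs cont=54.5523 → 56.9563 [stop]  node(3,2) S=111.7042 payoff=35.9058 vs cont=33.5017 → 35.9058 [stop]  node(3,3) S=137.6430 payoff=9.9670 vs cont=14.0052 → 14.0052 [wait]  ⇒ S*(3)=111.7042
t_2: node(2,0) S=81.6663 payoff=65.9437 vs cont=63.5396 → 65.9437 [stop]  node(2,1) S=100.6300 payoff=46.9800 vs cont=44.5759 → 46.9800 [stop]  node(2,2) S=123.9972 payoff=23.6128 vs cont=23.4058 → 23.6128 [stop]  ⇒ S*(2)=123.9972
t_1: node(1,0) S=90.6537 payoff=56.9563 vs cont=54.5523 → 56.9563 [stop]  node(1,1) S=111.7042 payoff=35.9058 vs cont=33.5017 → 35.9058 [stop]  ⇒ S*(1)=111.7042
t_0: node(0,0) S=100.6300 payoff=46.9800 vs cont=44.5759 → 46.9800 [stop]  ⇒ S*(0)=100.6300

price = 46.9800
boundary = 100.6300 111.7042 123.9972 111.7042 123.9972 111.7042 123.9972
tree:
46.9800
56.9563 35.9058
65.9437 46.9800 23.6128
74.0400 56.9563 35.9058 14.0052
81.3336 65.9437 46.9800 23.6128 6.6606
87.9042 74.0400 56.9563 35.9058 12.7655 1.9266
93.8234 81.3336 65.9437 46.9800 23.6128 4.3820 0.0000
99.1557 87.9042 74.0400 56.9563 35.9058 9.9670 0.0000 0.0000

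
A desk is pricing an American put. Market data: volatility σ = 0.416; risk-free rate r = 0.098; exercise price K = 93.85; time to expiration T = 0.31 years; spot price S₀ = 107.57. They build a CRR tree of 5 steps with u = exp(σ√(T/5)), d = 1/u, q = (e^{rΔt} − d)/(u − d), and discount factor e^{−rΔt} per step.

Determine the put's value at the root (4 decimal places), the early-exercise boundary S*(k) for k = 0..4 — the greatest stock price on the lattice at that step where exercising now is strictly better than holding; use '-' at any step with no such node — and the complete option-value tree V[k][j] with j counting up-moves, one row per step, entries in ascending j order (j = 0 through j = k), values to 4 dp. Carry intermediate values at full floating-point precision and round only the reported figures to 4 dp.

price = 3.1411
boundary = - - - 78.8378 71.0802
tree:
3.1411
5.4620 0.8904
9.2382 1.8043 0.0000
15.0122 3.6561 0.0000 0.0000
22.7698 7.4085 0.0000 0.0000 0.0000
29.7640 15.0122 0.0000 0.0000 0.0000 0.0000

params: Δt=0.06200 u=1.10914 d=0.90160 q=0.50349 e^(-rΔt)=0.99394
t_5 payoffs: 29.7640 15.0122 0.0000 0.0000 0.0000 0.0000
t_4: node(4,0) S=71.0802 payoff=22.7698 vs cont=22.2013 → 22.7698 [stop]  node(4,1) S=87.4420 payoff=6.4080 vs cont=7.4085 → 7.4085 [wait]  node(4,2) S=107.5700 payoff=0.0000 vs cont=0.0000 → 0.0000 [wait]  node(4,3) S=132.3312 payoff=0.0000 vs cont=0.0000 → 0.0000 [wait]  node(4,4) S=162.7922 payoff=0.0000 vs cont=0.0000 → 0.0000 [wait]  ⇒ S*(4)=71.0802
t_3: node(3,0) S=78.8378 payoff=15.0122 vs cont=14.9444 → 15.0122 [stop]  node(3,1) S=96.9852 payoff=0.0000 vs cont=3.6561 → 3.6561 [wait]  node(3,2) S=119.3100 payoff=0.0000 vs cont=0.0000 → 0.0000 [wait]  node(3,3) S=146.7736 payoff=0.0000 vs cont=0.0000 → 0.0000 [wait]  ⇒ S*(3)=78.8378
t_2: node(2,0) S=87.4420 payoff=6.4080 vs cont=9.2382 → 9.2382 [wait]  node(2,1) S=107.5700 payoff=0.0000 vs cont=1.8043 → 1.8043 [wait]  node(2,2) S=132.3312 payoff=0.0000 vs cont=0.0000 → 0.0000 [wait]  ⇒ S*(2)=-
t_1: node(1,0) S=96.9852 payoff=0.0000 vs cont=5.4620 → 5.4620 [wait]  node(1,1) S=119.3100 payoff=0.0000 vs cont=0.8904 → 0.8904 [wait]  ⇒ S*(1)=-
t_0: node(0,0) S=107.5700 payoff=0.0000 vs cont=3.1411 → 3.1411 [wait]  ⇒ S*(0)=-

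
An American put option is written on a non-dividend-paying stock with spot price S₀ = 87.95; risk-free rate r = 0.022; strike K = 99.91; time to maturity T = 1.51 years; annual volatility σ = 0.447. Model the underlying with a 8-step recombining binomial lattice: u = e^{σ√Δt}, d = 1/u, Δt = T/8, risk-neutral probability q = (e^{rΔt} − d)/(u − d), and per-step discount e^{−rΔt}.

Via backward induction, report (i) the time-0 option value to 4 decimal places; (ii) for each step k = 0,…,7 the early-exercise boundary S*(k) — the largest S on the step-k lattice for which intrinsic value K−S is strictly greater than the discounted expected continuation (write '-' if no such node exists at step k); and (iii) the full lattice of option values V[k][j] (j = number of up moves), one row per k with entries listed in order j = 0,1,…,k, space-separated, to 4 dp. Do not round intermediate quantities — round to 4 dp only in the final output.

params: Δt=0.18875 u=1.21434 d=0.82349 q=0.46225 e^(-rΔt)=0.99586
t_8 payoffs: 81.3100 72.4820 59.4641 40.2676 11.9600 0.0000 0.0000 0.0000 0.0000
t_7: node(7,0) S=22.5867 payoff=77.3233 vs cont=76.9092 → 77.3233 [stop]  node(7,1) S=33.3069 payoff=66.6031 vs cont=66.1891 → 66.6031 [stop]  node(7,2) S=49.1151 payoff=50.7949 vs cont=50.3809 → 50.7949 [stop]  node(7,3) S=72.4262 payoff=27.4838 vs cont=27.0698 → 27.4838 [stop]  node(7,4) S=106.8012 payoff=0.0000 vs cont=6.4049 → 6.4049 [wait]  node(7,5) S=157.4914 payoff=0.0000 vs cont=0.0000 → 0.0000 [wait]  node(7,6) S=232.2403 payoff=0.0000 vs cont=0.0000 → 0.0000 [wait]  node(7,7) S=342.4666 payoff=0.0000 vs cont=0.0000 → 0.0000 [wait]  ⇒ S*(7)=72.4262
t_6: node(6,0) S=27.4280 payoff=72.4820 vs cont=72.0680 → 72.4820 [stop]  node(6,1) S=40.4459 payoff=59.4641 vs cont=59.0501 → 59.4641 [stop]  node(6,2) S=59.6424 payoff=40.2676 vs cont=39.8536 → 40.2676 [stop]  node(6,3) S=87.9500 payoff=11.9600 vs cont=17.6666 → 17.6666 [wait]  node(6,4) S=129.6930 payoff=0.0000 vs cont=3.4300 → 3.4300 [wait]  node(6,5) S=191.2481 payoff=0.0000 vs cont=0.0000 → 0.0000 [wait]  node(6,6) S=282.0187 payoff=0.0000 vs cont=0.0000 → 0.0000 [wait]  ⇒ S*(6)=59.6424
t_5: node(5,0) S=33.3069 payoff=66.6031 vs cont=66.1891 → 66.6031 [stop]  node(5,1) S=49.1151 payoff=50.7949 vs cont=50.3809 → 50.7949 [stop]  node(5,2) S=72.4262 payoff=27.4838 vs cont=29.6968 → 29.6968 [wait]  node(5,3) S=106.8012 payoff=0.0000 vs cont=11.0398 → 11.0398 [wait]  node(5,4) S=157.4914 payoff=0.0000 vs cont=1.8368 → 1.8368 [wait]  node(5,5) S=232.2403 payoff=0.0000 vs cont=0.0000 → 0.0000 [wait]  ⇒ S*(5)=49.1151
t_4: node(4,0) S=40.4459 payoff=59.4641 vs cont=59.0501 → 59.4641 [stop]  node(4,1) S=59.6424 payoff=40.2676 vs cont=40.8723 → 40.8723 [wait]  node(4,2) S=87.9500 payoff=11.9600 vs cont=20.9853 → 20.9853 [wait]  node(4,3) S=129.6930 payoff=0.0000 vs cont=6.7576 → 6.7576 [wait]  node(4,4) S=191.2481 payoff=0.0000 vs cont=0.9837 → 0.9837 [wait]  ⇒ S*(4)=40.4459
t_3: node(3,0) S=49.1151 payoff=50.7949 vs cont=50.6593 → 50.7949 [stop]  node(3,1) S=72.4262 payoff=27.4838 vs cont=31.5483 → 31.5483 [wait]  node(3,2) S=106.8012 payoff=0.0000 vs cont=14.3489 → 14.3489 [wait]  node(3,3) S=157.4914 payoff=0.0000 vs cont=4.0717 → 4.0717 [wait]  ⇒ S*(3)=49.1151
t_2: node(2,0) S=59.6424 payoff=40.2676 vs cont=41.7246 → 41.7246 [wait]  node(2,1) S=87.9500 payoff=11.9600 vs cont=23.5001 → 23.5001 [wait]  node(2,2) S=129.6930 payoff=0.0000 vs cont=9.5585 → 9.5585 [wait]  ⇒ S*(2)=-
t_1: node(1,0) S=72.4262 payoff=27.4838 vs cont=33.1623 → 33.1623 [wait]  node(1,1) S=106.8012 payoff=0.0000 vs cont=16.9849 → 16.9849 [wait]  ⇒ S*(1)=-
t_0: node(0,0) S=87.9500 payoff=11.9600 vs cont=25.5779 → 25.5779 [wait]  ⇒ S*(0)=-

price = 25.5779
boundary = - - - 49.1151 40.4459 49.1151 59.6424 72.4262
tree:
25.5779
33.1623 16.9849
41.7246 23.5001 9.5585
50.7949 31.5483 14.3489 4.0717
59.4641 40.8723 20.9853 6.7576 0.9837
66.6031 50.7949 29.6968 11.0398 1.8368 0.0000
72.4820 59.4641 40.2676 17.6666 3.4300 0.0000 0.0000
77.3233 66.6031 50.7949 27.4838 6.4049 0.0000 0.0000 0.0000
81.3100 72.4820 59.4641 40.2676 11.9600 0.0000 0.0000 0.0000 0.0000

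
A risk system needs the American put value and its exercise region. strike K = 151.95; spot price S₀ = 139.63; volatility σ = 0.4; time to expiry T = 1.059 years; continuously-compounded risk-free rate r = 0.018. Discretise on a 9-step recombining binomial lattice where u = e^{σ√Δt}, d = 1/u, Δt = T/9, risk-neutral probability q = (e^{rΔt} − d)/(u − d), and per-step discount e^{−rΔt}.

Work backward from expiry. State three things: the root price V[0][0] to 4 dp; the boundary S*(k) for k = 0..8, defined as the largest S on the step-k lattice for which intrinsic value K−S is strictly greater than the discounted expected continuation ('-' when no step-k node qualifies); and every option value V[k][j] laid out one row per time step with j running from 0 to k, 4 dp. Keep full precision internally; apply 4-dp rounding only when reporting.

Δt=0.11767, u=1.14707, d=0.87179, q=0.47345, disc=e^(-rΔt)=0.99788
k=9 terminal: V=max(K-S,0) → 111.3364 98.5119 81.6379 59.4355 30.2224 0.0000 0.0000 0.0000 0.0000 0.0000
k=8: j=0 S=46.5866 intr=105.3634 cont=105.0419 V=105.3634[EX]; j=1 S=61.2972 intr=90.6528 cont=90.3313 V=90.6528[EX]; j=2 S=80.6529 intr=71.2971 cont=70.9756 V=71.2971[EX]; j=3 S=106.1205 intr=45.8295 cont=45.5080 V=45.8295[EX]; j=4 S=139.6300 intr=12.3200 cont=15.8798 V=15.8798[hold]; j=5 S=183.7207 intr=0.0000 cont=0.0000 V=0.0000[hold]; j=6 S=241.7338 intr=0.0000 cont=0.0000 V=0.0000[hold]; j=7 S=318.0657 intr=0.0000 cont=0.0000 V=0.0000[hold]; j=8 S=418.5007 intr=0.0000 cont=0.0000 V=0.0000[hold]  S*(8)=106.1205
k=7: j=0 S=53.4381 intr=98.5119 cont=98.1904 V=98.5119[EX]; j=1 S=70.3121 intr=81.6379 cont=81.3164 V=81.6379[EX]; j=2 S=92.5145 intr=59.4355 cont=59.1140 V=59.4355[EX]; j=3 S=121.7276 intr=30.2224 cont=31.5828 V=31.5828[hold]; j=4 S=160.1653 intr=0.0000 cont=8.3438 V=8.3438[hold]; j=5 S=210.7404 intr=0.0000 cont=0.0000 V=0.0000[hold]; j=6 S=277.2855 intr=0.0000 cont=0.0000 V=0.0000[hold]; j=7 S=364.8434 intr=0.0000 cont=0.0000 V=0.0000[hold]  S*(7)=92.5145
k=6: j=0 S=61.2972 intr=90.6528 cont=90.3313 V=90.6528[EX]; j=1 S=80.6529 intr=71.2971 cont=70.9756 V=71.2971[EX]; j=2 S=106.1205 intr=45.8295 cont=46.1507 V=46.1507[hold]; j=3 S=139.6300 intr=12.3200 cont=20.5367 V=20.5367[hold]; j=4 S=183.7207 intr=0.0000 cont=4.3841 V=4.3841[hold]; j=5 S=241.7338 intr=0.0000 cont=0.0000 V=0.0000[hold]; j=6 S=318.0657 intr=0.0000 cont=0.0000 V=0.0000[hold]  S*(6)=80.6529
k=5: j=0 S=70.3121 intr=81.6379 cont=81.3164 V=81.6379[EX]; j=1 S=92.5145 intr=59.4355 cont=59.2658 V=59.4355[EX]; j=2 S=121.7276 intr=30.2224 cont=33.9517 V=33.9517[hold]; j=3 S=160.1653 intr=0.0000 cont=12.8619 V=12.8619[hold]; j=4 S=210.7404 intr=0.0000 cont=2.3035 V=2.3035[hold]; j=5 S=277.2855 intr=0.0000 cont=0.0000 V=0.0000[hold]  S*(5)=92.5145
k=4: j=0 S=80.6529 intr=71.2971 cont=70.9756 V=71.2971[EX]; j=1 S=106.1205 intr=45.8295 cont=47.2699 V=47.2699[hold]; j=2 S=139.6300 intr=12.3200 cont=23.9159 V=23.9159[hold]; j=3 S=183.7207 intr=0.0000 cont=7.8464 V=7.8464[hold]; j=4 S=241.7338 intr=0.0000 cont=1.2104 V=1.2104[hold]  S*(4)=80.6529
k=3: j=0 S=92.5145 intr=59.4355 cont=59.7946 V=59.7946[hold]; j=1 S=121.7276 intr=30.2224 cont=36.1363 V=36.1363[hold]; j=2 S=160.1653 intr=0.0000 cont=16.2733 V=16.2733[hold]; j=3 S=210.7404 intr=0.0000 cont=4.6946 V=4.6946[hold]  S*(3)=-
k=2: j=0 S=106.1205 intr=45.8295 cont=48.4906 V=48.4906[hold]; j=1 S=139.6300 intr=12.3200 cont=26.6755 V=26.6755[hold]; j=2 S=183.7207 intr=0.0000 cont=10.7685 V=10.7685[hold]  S*(2)=-
k=1: j=0 S=121.7276 intr=30.2224 cont=38.0815 V=38.0815[hold]; j=1 S=160.1653 intr=0.0000 cont=19.1038 V=19.1038[hold]  S*(1)=-
k=0: j=0 S=139.6300 intr=12.3200 cont=29.0348 V=29.0348[hold]  S*(0)=-

price = 29.0348
boundary = - - - - 80.6529 92.5145 80.6529 92.5145 106.1205
tree:
29.0348
38.0815 19.1038
48.4906 26.6755 10.7685
59.7946 36.1363 16.2733 4.6946
71.2971 47.2699 23.9159 7.8464 1.2104
81.6379 59.4355 33.9517 12.8619 2.3035 0.0000
90.6528 71.2971 46.1507 20.5367 4.3841 0.0000 0.0000
98.5119 81.6379 59.4355 31.5828 8.3438 0.0000 0.0000 0.0000
105.3634 90.6528 71.2971 45.8295 15.8798 0.0000 0.0000 0.0000 0.0000
111.3364 98.5119 81.6379 59.4355 30.2224 0.0000 0.0000 0.0000 0.0000 0.0000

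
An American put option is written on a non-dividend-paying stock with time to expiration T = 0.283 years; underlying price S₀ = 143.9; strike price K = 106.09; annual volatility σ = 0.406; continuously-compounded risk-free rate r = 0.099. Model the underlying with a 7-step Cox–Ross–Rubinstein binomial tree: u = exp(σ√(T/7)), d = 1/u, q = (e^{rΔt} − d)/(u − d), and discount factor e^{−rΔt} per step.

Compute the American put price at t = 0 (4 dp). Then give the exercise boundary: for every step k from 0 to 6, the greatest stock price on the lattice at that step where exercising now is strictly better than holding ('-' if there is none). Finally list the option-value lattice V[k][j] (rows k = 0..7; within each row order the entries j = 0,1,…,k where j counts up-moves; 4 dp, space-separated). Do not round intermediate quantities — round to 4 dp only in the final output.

Δt=0.04043  u=1.08506  d=0.92161  q=0.50414  discount=0.99601
step 7 (expiry): payoffs max(K−S,0) = 24.8277 10.4157 0.0000 0.0000 0.0000 0.0000 0.0000 0.0000
step 6: (k=6,j=0): S=88.1743, (K−S)⁺=17.9157, hold=17.4919 ⇒ V=17.9157 exercise | (k=6,j=1): S=103.8122, (K−S)⁺=2.2778, hold=5.1441 ⇒ V=5.1441 continue | (k=6,j=2): S=122.2235, (K−S)⁺=0.0000, hold=0.0000 ⇒ V=0.0000 continue | (k=6,j=3): S=143.9000, (K−S)⁺=0.0000, hold=0.0000 ⇒ V=0.0000 continue | (k=6,j=4): S=169.4209, (K−S)⁺=0.0000, hold=0.0000 ⇒ V=0.0000 continue | (k=6,j=5): S=199.4680, (K−S)⁺=0.0000, hold=0.0000 ⇒ V=0.0000 continue | (k=6,j=6): S=234.8440, (K−S)⁺=0.0000, hold=0.0000 ⇒ V=0.0000 continue  boundary S*=88.1743
step 5: (k=5,j=0): S=95.6743, (K−S)⁺=10.4157, hold=11.4312 ⇒ V=11.4312 continue | (k=5,j=1): S=112.6423, (K−S)⁺=0.0000, hold=2.5406 ⇒ V=2.5406 continue | (k=5,j=2): S=132.6196, (K−S)⁺=0.0000, hold=0.0000 ⇒ V=0.0000 continue | (k=5,j=3): S=156.1399, (K−S)⁺=0.0000, hold=0.0000 ⇒ V=0.0000 continue | (k=5,j=4): S=183.8316, (K−S)⁺=0.0000, hold=0.0000 ⇒ V=0.0000 continue | (k=5,j=5): S=216.4345, (K−S)⁺=0.0000, hold=0.0000 ⇒ V=0.0000 continue  boundary S*=-
step 4: (k=4,j=0): S=103.8122, (K−S)⁺=2.2778, hold=6.9213 ⇒ V=6.9213 continue | (k=4,j=1): S=122.2235, (K−S)⁺=0.0000, hold=1.2547 ⇒ V=1.2547 continue | (k=4,j=2): S=143.9000, (K−S)⁺=0.0000, hold=0.0000 ⇒ V=0.0000 continue | (k=4,j=3): S=169.4209, (K−S)⁺=0.0000, hold=0.0000 ⇒ V=0.0000 continue | (k=4,j=4): S=199.4680, (K−S)⁺=0.0000, hold=0.0000 ⇒ V=0.0000 continue  boundary S*=-
step 3: (k=3,j=0): S=112.6423, (K−S)⁺=0.0000, hold=4.0483 ⇒ V=4.0483 continue | (k=3,j=1): S=132.6196, (K−S)⁺=0.0000, hold=0.6197 ⇒ V=0.6197 continue | (k=3,j=2): S=156.1399, (K−S)⁺=0.0000, hold=0.0000 ⇒ V=0.0000 continue | (k=3,j=3): S=183.8316, (K−S)⁺=0.0000, hold=0.0000 ⇒ V=0.0000 continue  boundary S*=-
step 2: (k=2,j=0): S=122.2235, (K−S)⁺=0.0000, hold=2.3106 ⇒ V=2.3106 continue | (k=2,j=1): S=143.9000, (K−S)⁺=0.0000, hold=0.3061 ⇒ V=0.3061 continue | (k=2,j=2): S=169.4209, (K−S)⁺=0.0000, hold=0.0000 ⇒ V=0.0000 continue  boundary S*=-
step 1: (k=1,j=0): S=132.6196, (K−S)⁺=0.0000, hold=1.2948 ⇒ V=1.2948 continue | (k=1,j=1): S=156.1399, (K−S)⁺=0.0000, hold=0.1512 ⇒ V=0.1512 continue  boundary S*=-
step 0: (k=0,j=0): S=143.9000, (K−S)⁺=0.0000, hold=0.7154 ⇒ V=0.7154 continue  boundary S*=-

price = 0.7154
boundary = - - - - - - 88.1743
tree:
0.7154
1.2948 0.1512
2.3106 0.3061 0.0000
4.0483 0.6197 0.0000 0.0000
6.9213 1.2547 0.0000 0.0000 0.0000
11.4312 2.5406 0.0000 0.0000 0.0000 0.0000
17.9157 5.1441 0.0000 0.0000 0.0000 0.0000 0.0000
24.8277 10.4157 0.0000 0.0000 0.0000 0.0000 0.0000 0.0000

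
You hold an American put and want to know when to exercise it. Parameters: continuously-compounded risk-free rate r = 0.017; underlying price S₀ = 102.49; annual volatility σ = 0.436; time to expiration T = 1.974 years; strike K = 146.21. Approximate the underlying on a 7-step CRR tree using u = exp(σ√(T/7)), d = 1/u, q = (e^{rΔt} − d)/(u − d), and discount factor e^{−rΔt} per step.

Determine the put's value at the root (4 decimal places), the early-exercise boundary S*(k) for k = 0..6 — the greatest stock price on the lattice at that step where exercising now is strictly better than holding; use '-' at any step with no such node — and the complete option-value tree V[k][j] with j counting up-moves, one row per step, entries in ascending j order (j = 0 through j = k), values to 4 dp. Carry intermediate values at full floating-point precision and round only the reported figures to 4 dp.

price = 54.1890
boundary = - - 64.5023 51.1708 64.5023 81.3071 102.4900
tree:
54.1890
67.6368 38.5037
81.7077 51.3409 23.3901
95.0392 66.1156 34.0209 10.7841
105.6153 81.7077 47.9641 17.5225 2.7507
114.0055 95.0392 64.9029 27.9915 5.0497 0.0000
120.6616 105.6153 81.7077 43.7200 9.2703 0.0000 0.0000
125.9420 114.0055 95.0392 64.9029 17.0183 0.0000 0.0000 0.0000

params: Δt=0.28200 u=1.26053 d=0.79332 q=0.45266 e^(-rΔt)=0.99522
t_7 payoffs: 125.9420 114.0055 95.0392 64.9029 17.0183 0.0000 0.0000 0.0000
t_6: node(6,0) S=25.5484 payoff=120.6616 vs cont=119.9624 → 120.6616 [stop]  node(6,1) S=40.5947 payoff=105.6153 vs cont=104.9161 → 105.6153 [stop]  node(6,2) S=64.5023 payoff=81.7077 vs cont=81.0084 → 81.7077 [stop]  node(6,3) S=102.4900 payoff=43.7200 vs cont=43.0207 → 43.7200 [stop]  node(6,4) S=162.8500 payoff=0.0000 vs cont=9.2703 → 9.2703 [wait]  node(6,5) S=258.7580 payoff=0.0000 vs cont=0.0000 → 0.0000 [wait]  node(6,6) S=411.1497 payoff=0.0000 vs cont=0.0000 → 0.0000 [wait]  ⇒ S*(6)=102.4900
t_5: node(5,0) S=32.2045 payoff=114.0055 vs cont=113.3063 → 114.0055 [stop]  node(5,1) S=51.1708 payoff=95.0392 vs cont=94.3399 → 95.0392 [stop]  node(5,2) S=81.3071 payoff=64.9029 vs cont=64.2037 → 64.9029 [stop]  node(5,3) S=129.1917 payoff=17.0183 vs cont=27.9915 → 27.9915 [wait]  node(5,4) S=205.2772 payoff=0.0000 vs cont=5.0497 → 5.0497 [wait]  node(5,5) S=326.1721 payoff=0.0000 vs cont=0.0000 → 0.0000 [wait]  ⇒ S*(5)=81.3071
t_4: node(4,0) S=40.5947 payoff=105.6153 vs cont=104.9161 → 105.6153 [stop]  node(4,1) S=64.5023 payoff=81.7077 vs cont=81.0084 → 81.7077 [stop]  node(4,2) S=102.4900 payoff=43.7200 vs cont=47.9641 → 47.9641 [wait]  node(4,3) S=162.8500 payoff=0.0000 vs cont=17.5225 → 17.5225 [wait]  node(4,4) S=258.7580 payoff=0.0000 vs cont=2.7507 → 2.7507 [wait]  ⇒ S*(4)=64.5023
t_3: node(3,0) S=51.1708 payoff=95.0392 vs cont=94.3399 → 95.0392 [stop]  node(3,1) S=81.3071 payoff=64.9029 vs cont=66.1156 → 66.1156 [wait]  node(3,2) S=129.1917 payoff=17.0183 vs cont=34.0209 → 34.0209 [wait]  node(3,3) S=205.2772 payoff=0.0000 vs cont=10.7841 → 10.7841 [wait]  ⇒ S*(3)=51.1708
t_2: node(2,0) S=64.5023 payoff=81.7077 vs cont=81.5547 → 81.7077 [stop]  node(2,1) S=102.4900 payoff=43.7200 vs cont=51.3409 → 51.3409 [wait]  node(2,2) S=162.8500 payoff=0.0000 vs cont=23.3901 → 23.3901 [wait]  ⇒ S*(2)=64.5023
t_1: node(1,0) S=81.3071 payoff=64.9029 vs cont=67.6368 → 67.6368 [wait]  node(1,1) S=129.1917 payoff=17.0183 vs cont=38.5037 → 38.5037 [wait]  ⇒ S*(1)=-
t_0: node(0,0) S=102.4900 payoff=43.7200 vs cont=54.1890 → 54.1890 [wait]  ⇒ S*(0)=-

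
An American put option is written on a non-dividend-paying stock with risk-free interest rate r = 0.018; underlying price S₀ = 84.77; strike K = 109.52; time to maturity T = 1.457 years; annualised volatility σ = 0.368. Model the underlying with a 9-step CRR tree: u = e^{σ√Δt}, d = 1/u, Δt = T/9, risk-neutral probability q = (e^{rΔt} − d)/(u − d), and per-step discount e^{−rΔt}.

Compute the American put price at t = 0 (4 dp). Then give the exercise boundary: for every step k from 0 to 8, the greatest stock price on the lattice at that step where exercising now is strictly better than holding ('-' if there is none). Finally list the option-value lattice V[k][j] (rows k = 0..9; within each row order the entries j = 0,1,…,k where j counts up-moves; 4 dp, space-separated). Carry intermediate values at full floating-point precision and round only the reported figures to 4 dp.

Δt=0.16189  u=1.15959  d=0.86237  q=0.47287  discount=0.99709
step 9 (expiry): payoffs max(K−S,0) = 87.1584 79.4515 69.0885 55.1538 36.4166 11.2216 0.0000 0.0000 0.0000 0.0000
step 8: (k=8,j=0): S=25.9303, (K−S)⁺=83.5897, hold=83.2711 ⇒ V=83.5897 exercise | (k=8,j=1): S=34.8671, (K−S)⁺=74.6529, hold=74.3342 ⇒ V=74.6529 exercise | (k=8,j=2): S=46.8840, (K−S)⁺=62.6360, hold=62.3173 ⇒ V=62.6360 exercise | (k=8,j=3): S=63.0425, (K−S)⁺=46.4775, hold=46.1588 ⇒ V=46.4775 exercise | (k=8,j=4): S=84.7700, (K−S)⁺=24.7500, hold=24.4313 ⇒ V=24.7500 exercise | (k=8,j=5): S=113.9859, (K−S)⁺=0.0000, hold=5.8980 ⇒ V=5.8980 continue | (k=8,j=6): S=153.2709, (K−S)⁺=0.0000, hold=0.0000 ⇒ V=0.0000 continue | (k=8,j=7): S=206.0955, (K−S)⁺=0.0000, hold=0.0000 ⇒ V=0.0000 continue | (k=8,j=8): S=277.1260, (K−S)⁺=0.0000, hold=0.0000 ⇒ V=0.0000 continue  boundary S*=84.7700
step 7: (k=7,j=0): S=30.0685, (K−S)⁺=79.4515, hold=79.1328 ⇒ V=79.4515 exercise | (k=7,j=1): S=40.4315, (K−S)⁺=69.0885, hold=68.7698 ⇒ V=69.0885 exercise | (k=7,j=2): S=54.3662, (K−S)⁺=55.1538, hold=54.8351 ⇒ V=55.1538 exercise | (k=7,j=3): S=73.1034, (K−S)⁺=36.4166, hold=36.0979 ⇒ V=36.4166 exercise | (k=7,j=4): S=98.2984, (K−S)⁺=11.2216, hold=15.7894 ⇒ V=15.7894 continue | (k=7,j=5): S=132.1768, (K−S)⁺=0.0000, hold=3.1000 ⇒ V=3.1000 continue | (k=7,j=6): S=177.7314, (K−S)⁺=0.0000, hold=0.0000 ⇒ V=0.0000 continue | (k=7,j=7): S=238.9863, (K−S)⁺=0.0000, hold=0.0000 ⇒ V=0.0000 continue  boundary S*=73.1034
step 6: (k=6,j=0): S=34.8671, (K−S)⁺=74.6529, hold=74.3342 ⇒ V=74.6529 exercise | (k=6,j=1): S=46.8840, (K−S)⁺=62.6360, hold=62.3173 ⇒ V=62.6360 exercise | (k=6,j=2): S=63.0425, (K−S)⁺=46.4775, hold=46.1588 ⇒ V=46.4775 exercise | (k=6,j=3): S=84.7700, (K−S)⁺=24.7500, hold=26.5850 ⇒ V=26.5850 continue | (k=6,j=4): S=113.9859, (K−S)⁺=0.0000, hold=9.7605 ⇒ V=9.7605 continue | (k=6,j=5): S=153.2709, (K−S)⁺=0.0000, hold=1.6293 ⇒ V=1.6293 continue | (k=6,j=6): S=206.0955, (K−S)⁺=0.0000, hold=0.0000 ⇒ V=0.0000 continue  boundary S*=63.0425
step 5: (k=5,j=0): S=40.4315, (K−S)⁺=69.0885, hold=68.7698 ⇒ V=69.0885 exercise | (k=5,j=1): S=54.3662, (K−S)⁺=55.1538, hold=54.8351 ⇒ V=55.1538 exercise | (k=5,j=2): S=73.1034, (K−S)⁺=36.4166, hold=36.9631 ⇒ V=36.9631 continue | (k=5,j=3): S=98.2984, (K−S)⁺=11.2216, hold=18.5750 ⇒ V=18.5750 continue | (k=5,j=4): S=132.1768, (K−S)⁺=0.0000, hold=5.8983 ⇒ V=5.8983 continue | (k=5,j=5): S=177.7314, (K−S)⁺=0.0000, hold=0.8564 ⇒ V=0.8564 continue  boundary S*=54.3662
step 4: (k=4,j=0): S=46.8840, (K−S)⁺=62.6360, hold=62.3173 ⇒ V=62.6360 exercise | (k=4,j=1): S=63.0425, (K−S)⁺=46.4775, hold=46.4165 ⇒ V=46.4775 exercise | (k=4,j=2): S=84.7700, (K−S)⁺=24.7500, hold=28.1857 ⇒ V=28.1857 continue | (k=4,j=3): S=113.9859, (K−S)⁺=0.0000, hold=12.5440 ⇒ V=12.5440 continue | (k=4,j=4): S=153.2709, (K−S)⁺=0.0000, hold=3.5039 ⇒ V=3.5039 continue  boundary S*=63.0425
step 3: (k=3,j=0): S=54.3662, (K−S)⁺=55.1538, hold=54.8351 ⇒ V=55.1538 exercise | (k=3,j=1): S=73.1034, (K−S)⁺=36.4166, hold=37.7178 ⇒ V=37.7178 continue | (k=3,j=2): S=98.2984, (K−S)⁺=11.2216, hold=20.7287 ⇒ V=20.7287 continue | (k=3,j=3): S=132.1768, (K−S)⁺=0.0000, hold=8.2451 ⇒ V=8.2451 continue  boundary S*=54.3662
step 2: (k=2,j=0): S=63.0425, (K−S)⁺=46.4775, hold=46.7723 ⇒ V=46.7723 continue | (k=2,j=1): S=84.7700, (K−S)⁺=24.7500, hold=29.5978 ⇒ V=29.5978 continue | (k=2,j=2): S=113.9859, (K−S)⁺=0.0000, hold=14.7825 ⇒ V=14.7825 continue  boundary S*=-
step 1: (k=1,j=0): S=73.1034, (K−S)⁺=36.4166, hold=38.5386 ⇒ V=38.5386 continue | (k=1,j=1): S=98.2984, (K−S)⁺=11.2216, hold=22.5263 ⇒ V=22.5263 continue  boundary S*=-
step 0: (k=0,j=0): S=84.7700, (K−S)⁺=24.7500, hold=30.8768 ⇒ V=30.8768 continue  boundary S*=-

price = 30.8768
boundary = - - - 54.3662 63.0425 54.3662 63.0425 73.1034 84.7700
tree:
30.8768
38.5386 22.5263
46.7723 29.5978 14.7825
55.1538 37.7178 20.7287 8.2451
62.6360 46.4775 28.1857 12.5440 3.5039
69.0885 55.1538 36.9631 18.5750 5.8983 0.8564
74.6529 62.6360 46.4775 26.5850 9.7605 1.6293 0.0000
79.4515 69.0885 55.1538 36.4166 15.7894 3.1000 0.0000 0.0000
83.5897 74.6529 62.6360 46.4775 24.7500 5.8980 0.0000 0.0000 0.0000
87.1584 79.4515 69.0885 55.1538 36.4166 11.2216 0.0000 0.0000 0.0000 0.0000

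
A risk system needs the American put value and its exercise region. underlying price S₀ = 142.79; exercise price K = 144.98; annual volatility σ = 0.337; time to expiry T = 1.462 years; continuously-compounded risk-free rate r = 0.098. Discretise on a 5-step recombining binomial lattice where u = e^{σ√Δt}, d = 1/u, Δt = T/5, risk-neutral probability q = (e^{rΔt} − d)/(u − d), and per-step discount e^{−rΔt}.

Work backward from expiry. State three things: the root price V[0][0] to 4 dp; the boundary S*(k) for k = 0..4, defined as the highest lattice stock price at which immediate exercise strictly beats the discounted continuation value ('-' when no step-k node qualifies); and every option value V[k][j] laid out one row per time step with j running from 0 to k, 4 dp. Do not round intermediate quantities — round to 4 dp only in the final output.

Δt=0.29240  u=1.19989  d=0.83341  q=0.53389  discount=0.97175
step 5 (expiry): payoffs max(K−S,0) = 87.5695 62.3241 25.9774 0.0000 0.0000 0.0000
step 4: (k=4,j=0): S=68.8863, (K−S)⁺=76.0937, hold=71.9982 ⇒ V=76.0937 exercise | (k=4,j=1): S=99.1780, (K−S)⁺=45.8020, hold=41.7065 ⇒ V=45.8020 exercise | (k=4,j=2): S=142.7900, (K−S)⁺=2.1900, hold=11.7663 ⇒ V=11.7663 continue | (k=4,j=3): S=205.5797, (K−S)⁺=0.0000, hold=0.0000 ⇒ V=0.0000 continue | (k=4,j=4): S=295.9803, (K−S)⁺=0.0000, hold=0.0000 ⇒ V=0.0000 continue  boundary S*=99.1780
step 3: (k=3,j=0): S=82.6559, (K−S)⁺=62.3241, hold=58.2286 ⇒ V=62.3241 exercise | (k=3,j=1): S=119.0026, (K−S)⁺=25.9774, hold=26.8502 ⇒ V=26.8502 continue | (k=3,j=2): S=171.3322, (K−S)⁺=0.0000, hold=5.3295 ⇒ V=5.3295 continue | (k=3,j=3): S=246.6730, (K−S)⁺=0.0000, hold=0.0000 ⇒ V=0.0000 continue  boundary S*=82.6559
step 2: (k=2,j=0): S=99.1780, (K−S)⁺=45.8020, hold=42.1593 ⇒ V=45.8020 exercise | (k=2,j=1): S=142.7900, (K−S)⁺=2.1900, hold=14.9266 ⇒ V=14.9266 continue | (k=2,j=2): S=205.5797, (K−S)⁺=0.0000, hold=2.4139 ⇒ V=2.4139 continue  boundary S*=99.1780
step 1: (k=1,j=0): S=119.0026, (K−S)⁺=25.9774, hold=28.4897 ⇒ V=28.4897 continue | (k=1,j=1): S=171.3322, (K−S)⁺=0.0000, hold=8.0133 ⇒ V=8.0133 continue  boundary S*=-
step 0: (k=0,j=0): S=142.7900, (K−S)⁺=2.1900, hold=17.0616 ⇒ V=17.0616 continue  boundary S*=-

price = 17.0616
boundary = - - 99.1780 82.6559 99.1780
tree:
17.0616
28.4897 8.0133
45.8020 14.9266 2.4139
62.3241 26.8502 5.3295 0.0000
76.0937 45.8020 11.7663 0.0000 0.0000
87.5695 62.3241 25.9774 0.0000 0.0000 0.0000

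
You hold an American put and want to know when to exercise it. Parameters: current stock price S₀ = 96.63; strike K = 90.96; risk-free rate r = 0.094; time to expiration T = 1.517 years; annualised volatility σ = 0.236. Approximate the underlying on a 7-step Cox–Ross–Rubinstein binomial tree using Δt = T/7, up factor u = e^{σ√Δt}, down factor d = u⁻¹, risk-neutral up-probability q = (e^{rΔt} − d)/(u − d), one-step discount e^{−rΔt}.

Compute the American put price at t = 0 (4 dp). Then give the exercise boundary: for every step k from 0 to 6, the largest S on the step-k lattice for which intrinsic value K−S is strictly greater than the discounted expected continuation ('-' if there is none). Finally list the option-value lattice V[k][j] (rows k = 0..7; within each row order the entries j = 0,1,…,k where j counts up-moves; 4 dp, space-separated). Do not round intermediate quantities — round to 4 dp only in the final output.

Δt=0.21671, u=1.11613, d=0.89596, q=0.56603, disc=e^(-rΔt)=0.97983
k=7 terminal: V=max(K-S,0) → 46.1765 35.1714 21.4621 4.3838 0.0000 0.0000 0.0000 0.0000
k=6: j=0 S=49.9841 intr=40.9759 cont=39.1417 V=40.9759[EX]; j=1 S=62.2671 intr=28.6929 cont=26.8587 V=28.6929[EX]; j=2 S=77.5685 intr=13.3915 cont=11.5573 V=13.3915[EX]; j=3 S=96.6300 intr=0.0000 cont=1.8640 V=1.8640[hold]; j=4 S=120.3757 intr=0.0000 cont=0.0000 V=0.0000[hold]; j=5 S=149.9566 intr=0.0000 cont=0.0000 V=0.0000[hold]; j=6 S=186.8066 intr=0.0000 cont=0.0000 V=0.0000[hold]  S*(6)=77.5685
k=5: j=0 S=55.7886 intr=35.1714 cont=33.3372 V=35.1714[EX]; j=1 S=69.4979 intr=21.4621 cont=19.6279 V=21.4621[EX]; j=2 S=86.5762 intr=4.3838 cont=6.7281 V=6.7281[hold]; j=3 S=107.8513 intr=0.0000 cont=0.7926 V=0.7926[hold]; j=4 S=134.3545 intr=0.0000 cont=0.0000 V=0.0000[hold]; j=5 S=167.3705 intr=0.0000 cont=0.0000 V=0.0000[hold]  S*(5)=69.4979
k=4: j=0 S=62.2671 intr=28.6929 cont=26.8587 V=28.6929[EX]; j=1 S=77.5685 intr=13.3915 cont=12.8575 V=13.3915[EX]; j=2 S=96.6300 intr=0.0000 cont=3.3005 V=3.3005[hold]; j=3 S=120.3757 intr=0.0000 cont=0.3370 V=0.3370[hold]; j=4 S=149.9566 intr=0.0000 cont=0.0000 V=0.0000[hold]  S*(4)=77.5685
k=3: j=0 S=69.4979 intr=21.4621 cont=19.6279 V=21.4621[EX]; j=1 S=86.5762 intr=4.3838 cont=7.5248 V=7.5248[hold]; j=2 S=107.8513 intr=0.0000 cont=1.5903 V=1.5903[hold]; j=3 S=134.3545 intr=0.0000 cont=0.1433 V=0.1433[hold]  S*(3)=69.4979
k=2: j=0 S=77.5685 intr=13.3915 cont=13.2994 V=13.3915[EX]; j=1 S=96.6300 intr=0.0000 cont=4.0817 V=4.0817[hold]; j=2 S=120.3757 intr=0.0000 cont=0.7557 V=0.7557[hold]  S*(2)=77.5685
k=1: j=0 S=86.5762 intr=4.3838 cont=7.9581 V=7.9581[hold]; j=1 S=107.8513 intr=0.0000 cont=2.1547 V=2.1547[hold]  S*(1)=-
k=0: j=0 S=96.6300 intr=0.0000 cont=4.5789 V=4.5789[hold]  S*(0)=-

price = 4.5789
boundary = - - 77.5685 69.4979 77.5685 69.4979 77.5685
tree:
4.5789
7.9581 2.1547
13.3915 4.0817 0.7557
21.4621 7.5248 1.5903 0.1433
28.6929 13.3915 3.3005 0.3370 0.0000
35.1714 21.4621 6.7281 0.7926 0.0000 0.0000
40.9759 28.6929 13.3915 1.8640 0.0000 0.0000 0.0000
46.1765 35.1714 21.4621 4.3838 0.0000 0.0000 0.0000 0.0000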